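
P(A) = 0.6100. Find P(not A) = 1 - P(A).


P(not A) = 1 - 0.6100 = 0.3900

P(not A) = 0.3900


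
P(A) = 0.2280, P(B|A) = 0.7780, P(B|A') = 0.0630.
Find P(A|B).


P(B) = P(B|A)*P(A) + P(B|A')*P(A')
= 0.7780*0.2280 + 0.0630*0.7720
= 0.177384 + 0.048636 = 0.226020
P(A|B) = 0.177384/0.226020 = 0.7848

P(A|B) = 0.7848


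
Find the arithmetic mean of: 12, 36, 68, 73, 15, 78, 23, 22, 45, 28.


Sum = 12 + 36 + 68 + 73 + 15 + 78 + 23 + 22 + 45 + 28 = 400
n = 10
Mean = 400/10 = 40.0000

Mean = 40.0000


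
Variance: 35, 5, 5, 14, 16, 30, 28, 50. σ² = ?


Mean = 22.8750
Squared deviations: 147.0156, 319.5156, 319.5156, 78.7656, 47.2656, 50.7656, 26.2656, 735.7656
Sum = 1724.8750
Variance = 1724.8750/8 = 215.6094

Variance = 215.6094


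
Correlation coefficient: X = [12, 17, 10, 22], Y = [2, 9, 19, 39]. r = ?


Mean X = 15.2500, Mean Y = 17.2500
SD X = 4.656984, SD Y = 13.935118
Cov = 43.187500
r = 43.187500/(4.656984*13.935118) = 0.6655

r = 0.6655


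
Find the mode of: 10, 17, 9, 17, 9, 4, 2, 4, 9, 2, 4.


Frequencies: 2:2, 4:3, 9:3, 10:1, 17:2
Max frequency = 3
Mode = 4, 9

Mode = 4, 9


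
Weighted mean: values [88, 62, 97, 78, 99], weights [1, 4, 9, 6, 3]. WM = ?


Numerator = 88*1 + 62*4 + 97*9 + 78*6 + 99*3 = 1974
Denominator = 1 + 4 + 9 + 6 + 3 = 23
WM = 1974/23 = 85.8261

WM = 85.8261


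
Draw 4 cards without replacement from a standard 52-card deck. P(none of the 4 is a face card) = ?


P(no face cards) = (40/52) × (39/51) × (38/50) × (37/49)
= 0.3376

P = 0.3376


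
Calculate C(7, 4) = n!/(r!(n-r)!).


C(7,4) = 7!/(4! × 3!)
= 5040/(24 × 6)
= 35

C(7,4) = 35


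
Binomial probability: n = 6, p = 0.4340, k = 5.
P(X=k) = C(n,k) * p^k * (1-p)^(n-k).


C(6,5) = 6
p^5 = 0.015397
(1-p)^1 = 0.566000
P = 6 * 0.015397 * 0.566000 = 0.0523

P(X=5) = 0.0523


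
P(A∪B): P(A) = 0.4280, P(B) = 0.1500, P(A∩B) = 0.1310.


P(A∪B) = 0.4280 + 0.1500 - 0.1310
= 0.5780 - 0.1310
= 0.4470

P(A∪B) = 0.4470


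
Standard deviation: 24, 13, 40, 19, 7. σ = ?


Mean = 20.6000
Variance = 126.6400
SD = sqrt(126.6400) = 11.2534

SD = 11.2534


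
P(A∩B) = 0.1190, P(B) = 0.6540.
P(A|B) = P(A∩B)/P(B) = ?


P(A|B) = 0.1190/0.6540 = 0.1820

P(A|B) = 0.1820


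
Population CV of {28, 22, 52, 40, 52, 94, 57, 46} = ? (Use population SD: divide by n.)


Mean = 48.8750
SD = 20.5149
CV = (20.5149/48.8750)*100 = 41.9741%

CV = 41.9741%


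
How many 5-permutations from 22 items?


P(22,5) = 22!/17!
= 1124000727777607680000/355687428096000
= 3160080

P(22,5) = 3160080


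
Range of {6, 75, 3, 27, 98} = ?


Max = 98, Min = 3
Range = 98 - 3 = 95

Range = 95


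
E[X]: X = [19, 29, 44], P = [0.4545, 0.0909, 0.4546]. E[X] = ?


E[X] = 19*0.4545 + 29*0.0909 + 44*0.4546
= 8.6355 + 2.6361 + 20.0024
= 31.2740

E[X] = 31.2740


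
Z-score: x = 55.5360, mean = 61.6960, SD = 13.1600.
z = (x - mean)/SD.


z = (55.5360 - 61.6960)/13.1600
= -6.1600/13.1600
= -0.4681

z = -0.4681


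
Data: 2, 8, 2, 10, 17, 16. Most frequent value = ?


Frequencies: 2:2, 8:1, 10:1, 16:1, 17:1
Max frequency = 2
Mode = 2

Mode = 2


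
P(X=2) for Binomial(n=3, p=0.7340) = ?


C(3,2) = 3
p^2 = 0.538756
(1-p)^1 = 0.266000
P = 3 * 0.538756 * 0.266000 = 0.4299

P(X=2) = 0.4299


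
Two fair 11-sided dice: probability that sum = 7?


Total outcomes = 11×11 = 121
Favorable (sum = 7): 6
P = 6/121 = 0.0496

P = 0.0496


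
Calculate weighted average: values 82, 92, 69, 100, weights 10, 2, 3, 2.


Numerator = 82*10 + 92*2 + 69*3 + 100*2 = 1411
Denominator = 10 + 2 + 3 + 2 = 17
WM = 1411/17 = 83.0000

WM = 83.0000


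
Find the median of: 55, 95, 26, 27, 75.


Sorted: 26, 27, 55, 75, 95
n = 5 (odd)
Middle value = 55

Median = 55


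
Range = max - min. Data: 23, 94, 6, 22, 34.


Max = 94, Min = 6
Range = 94 - 6 = 88

Range = 88


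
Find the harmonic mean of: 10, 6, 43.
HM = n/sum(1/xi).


Sum of reciprocals = 1/10 + 1/6 + 1/43 = 0.289922
HM = 3/0.289922 = 10.3476

HM = 10.3476


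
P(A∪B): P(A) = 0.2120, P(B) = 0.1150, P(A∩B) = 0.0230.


P(A∪B) = 0.2120 + 0.1150 - 0.0230
= 0.3270 - 0.0230
= 0.3040

P(A∪B) = 0.3040


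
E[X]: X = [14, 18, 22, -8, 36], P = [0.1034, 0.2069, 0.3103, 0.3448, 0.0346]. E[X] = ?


E[X] = 14*0.1034 + 18*0.2069 + 22*0.3103 - 8*0.3448 + 36*0.0346
= 1.4476 + 3.7242 + 6.8266 - 2.7584 + 1.2456
= 10.4856

E[X] = 10.4856


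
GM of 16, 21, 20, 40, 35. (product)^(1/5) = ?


Product = 16 × 21 × 20 × 40 × 35 = 9408000
GM = 9408000^(1/5) = 24.8142

GM = 24.8142


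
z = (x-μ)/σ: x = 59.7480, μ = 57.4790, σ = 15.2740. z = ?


z = (59.7480 - 57.4790)/15.2740
= 2.2690/15.2740
= 0.1486

z = 0.1486


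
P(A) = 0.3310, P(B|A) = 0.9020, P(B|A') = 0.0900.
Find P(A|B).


P(B) = P(B|A)*P(A) + P(B|A')*P(A')
= 0.9020*0.3310 + 0.0900*0.6690
= 0.298562 + 0.060210 = 0.358772
P(A|B) = 0.298562/0.358772 = 0.8322

P(A|B) = 0.8322


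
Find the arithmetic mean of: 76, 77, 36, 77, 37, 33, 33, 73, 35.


Sum = 76 + 77 + 36 + 77 + 37 + 33 + 33 + 73 + 35 = 477
n = 9
Mean = 477/9 = 53.0000

Mean = 53.0000


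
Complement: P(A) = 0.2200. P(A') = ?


P(not A) = 1 - 0.2200 = 0.7800

P(not A) = 0.7800


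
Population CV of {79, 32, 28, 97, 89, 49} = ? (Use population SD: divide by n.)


Mean = 62.3333
SD = 27.2865
CV = (27.2865/62.3333)*100 = 43.7752%

CV = 43.7752%


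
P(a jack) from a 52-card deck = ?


4 jacks in 52 cards
P = 4/52 = 0.0769

P = 0.0769


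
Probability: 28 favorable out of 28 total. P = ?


P = 28/28 = 1.0000

P = 1.0000


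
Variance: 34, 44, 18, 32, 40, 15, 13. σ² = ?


Mean = 28.0000
Squared deviations: 36.0000, 256.0000, 100.0000, 16.0000, 144.0000, 169.0000, 225.0000
Sum = 946.0000
Variance = 946.0000/7 = 135.1429

Variance = 135.1429


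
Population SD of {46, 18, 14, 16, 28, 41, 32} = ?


Mean = 27.8571
Variance = 135.5510
SD = sqrt(135.5510) = 11.6426

SD = 11.6426


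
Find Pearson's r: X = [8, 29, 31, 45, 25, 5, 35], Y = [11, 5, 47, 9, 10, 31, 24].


Mean X = 25.4286, Mean Y = 19.5714
SD X = 13.307969, SD Y = 14.100224
Cov = -20.530612
r = -20.530612/(13.307969*14.100224) = -0.1094

r = -0.1094


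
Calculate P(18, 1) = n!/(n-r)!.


P(18,1) = 18!/17!
= 6402373705728000/355687428096000
= 18

P(18,1) = 18


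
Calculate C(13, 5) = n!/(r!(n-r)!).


C(13,5) = 13!/(5! × 8!)
= 6227020800/(120 × 40320)
= 1287

C(13,5) = 1287


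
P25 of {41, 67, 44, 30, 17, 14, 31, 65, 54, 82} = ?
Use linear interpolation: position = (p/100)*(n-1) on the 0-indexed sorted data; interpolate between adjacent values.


Sorted: 14, 17, 30, 31, 41, 44, 54, 65, 67, 82
n = 10
Index = 25/100 * 9 = 2.2500
Lower = data[2] = 30, Upper = data[3] = 31
P25 = 30 + 0.2500*(1) = 30.2500

P25 = 30.2500


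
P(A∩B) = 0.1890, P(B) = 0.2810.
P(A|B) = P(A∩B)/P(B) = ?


P(A|B) = 0.1890/0.2810 = 0.6726

P(A|B) = 0.6726


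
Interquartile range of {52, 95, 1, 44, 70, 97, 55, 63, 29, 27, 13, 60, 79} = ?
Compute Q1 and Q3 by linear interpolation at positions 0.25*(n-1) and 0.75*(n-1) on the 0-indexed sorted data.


Sorted: 1, 13, 27, 29, 44, 52, 55, 60, 63, 70, 79, 95, 97
Q1 (25th %ile) = 29.0000
Q3 (75th %ile) = 70.0000
IQR = 70.0000 - 29.0000 = 41.0000

IQR = 41.0000


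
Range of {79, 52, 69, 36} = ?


Max = 79, Min = 36
Range = 79 - 36 = 43

Range = 43


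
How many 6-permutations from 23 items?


P(23,6) = 23!/17!
= 25852016738884976640000/355687428096000
= 72681840

P(23,6) = 72681840


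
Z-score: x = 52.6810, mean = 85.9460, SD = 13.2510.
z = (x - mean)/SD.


z = (52.6810 - 85.9460)/13.2510
= -33.2650/13.2510
= -2.5104

z = -2.5104


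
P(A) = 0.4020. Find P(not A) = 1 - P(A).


P(not A) = 1 - 0.4020 = 0.5980

P(not A) = 0.5980


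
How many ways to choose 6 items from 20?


C(20,6) = 20!/(6! × 14!)
= 2432902008176640000/(720 × 87178291200)
= 38760

C(20,6) = 38760


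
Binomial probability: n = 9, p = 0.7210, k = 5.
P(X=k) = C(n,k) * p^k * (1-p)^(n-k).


C(9,5) = 126
p^5 = 0.194839
(1-p)^4 = 0.006059
P = 126 * 0.194839 * 0.006059 = 0.1488

P(X=5) = 0.1488


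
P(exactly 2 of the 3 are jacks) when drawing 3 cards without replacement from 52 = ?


Hypergeometric: P(X=2) = C(4,2)·C(48,1) / C(52,3)
= 6 × 48 / 22100
= 288/22100 = 0.0130

P = 0.0130


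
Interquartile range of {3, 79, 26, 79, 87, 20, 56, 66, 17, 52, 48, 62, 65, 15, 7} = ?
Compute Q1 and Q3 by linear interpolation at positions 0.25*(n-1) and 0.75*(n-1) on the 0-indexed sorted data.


Sorted: 3, 7, 15, 17, 20, 26, 48, 52, 56, 62, 65, 66, 79, 79, 87
Q1 (25th %ile) = 18.5000
Q3 (75th %ile) = 65.5000
IQR = 65.5000 - 18.5000 = 47.0000

IQR = 47.0000


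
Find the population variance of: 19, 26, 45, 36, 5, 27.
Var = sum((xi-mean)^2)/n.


Mean = 26.3333
Squared deviations: 53.7778, 0.1111, 348.4444, 93.4444, 455.1111, 0.4444
Sum = 951.3333
Variance = 951.3333/6 = 158.5556

Variance = 158.5556


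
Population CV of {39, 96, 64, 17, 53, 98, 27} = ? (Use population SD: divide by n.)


Mean = 56.2857
SD = 29.4895
CV = (29.4895/56.2857)*100 = 52.3926%

CV = 52.3926%


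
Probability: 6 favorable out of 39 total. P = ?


P = 6/39 = 0.1538

P = 0.1538


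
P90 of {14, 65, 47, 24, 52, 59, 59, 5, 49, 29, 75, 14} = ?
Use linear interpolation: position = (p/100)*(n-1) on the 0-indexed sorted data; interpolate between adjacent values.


Sorted: 5, 14, 14, 24, 29, 47, 49, 52, 59, 59, 65, 75
n = 12
Index = 90/100 * 11 = 9.9000
Lower = data[9] = 59, Upper = data[10] = 65
P90 = 59 + 0.9000*(6) = 64.4000

P90 = 64.4000


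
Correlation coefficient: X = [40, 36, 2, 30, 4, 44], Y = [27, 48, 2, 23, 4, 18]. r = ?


Mean X = 26.0000, Mean Y = 20.3333
SD X = 16.812694, SD Y = 15.412837
Cov = 189.666667
r = 189.666667/(16.812694*15.412837) = 0.7319

r = 0.7319


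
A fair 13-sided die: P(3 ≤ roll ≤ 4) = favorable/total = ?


Favorable outcomes (3 ≤ roll ≤ 4): 2
Total outcomes = 13
P = 2/13 = 0.1538

P = 0.1538


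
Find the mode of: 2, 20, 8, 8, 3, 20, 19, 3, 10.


Frequencies: 2:1, 3:2, 8:2, 10:1, 19:1, 20:2
Max frequency = 2
Mode = 3, 8, 20

Mode = 3, 8, 20


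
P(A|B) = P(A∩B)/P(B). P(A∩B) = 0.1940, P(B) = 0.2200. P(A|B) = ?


P(A|B) = 0.1940/0.2200 = 0.8818

P(A|B) = 0.8818


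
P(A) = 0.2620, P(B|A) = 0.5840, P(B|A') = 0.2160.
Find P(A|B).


P(B) = P(B|A)*P(A) + P(B|A')*P(A')
= 0.5840*0.2620 + 0.2160*0.7380
= 0.153008 + 0.159408 = 0.312416
P(A|B) = 0.153008/0.312416 = 0.4898

P(A|B) = 0.4898


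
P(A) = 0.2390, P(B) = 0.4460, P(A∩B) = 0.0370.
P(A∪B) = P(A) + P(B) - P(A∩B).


P(A∪B) = 0.2390 + 0.4460 - 0.0370
= 0.6850 - 0.0370
= 0.6480

P(A∪B) = 0.6480


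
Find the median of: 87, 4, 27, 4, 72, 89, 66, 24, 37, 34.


Sorted: 4, 4, 24, 27, 34, 37, 66, 72, 87, 89
n = 10 (even)
Middle values: 34 and 37
Median = (34+37)/2 = 35.5000

Median = 35.5000


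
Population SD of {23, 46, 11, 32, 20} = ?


Mean = 26.4000
Variance = 141.0400
SD = sqrt(141.0400) = 11.8760

SD = 11.8760


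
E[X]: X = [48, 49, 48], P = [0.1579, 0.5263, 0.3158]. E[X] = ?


E[X] = 48*0.1579 + 49*0.5263 + 48*0.3158
= 7.5792 + 25.7887 + 15.1584
= 48.5263

E[X] = 48.5263


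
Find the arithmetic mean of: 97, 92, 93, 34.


Sum = 97 + 92 + 93 + 34 = 316
n = 4
Mean = 316/4 = 79.0000

Mean = 79.0000


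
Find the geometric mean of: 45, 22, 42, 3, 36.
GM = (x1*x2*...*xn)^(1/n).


Product = 45 × 22 × 42 × 3 × 36 = 4490640
GM = 4490640^(1/5) = 21.4024

GM = 21.4024


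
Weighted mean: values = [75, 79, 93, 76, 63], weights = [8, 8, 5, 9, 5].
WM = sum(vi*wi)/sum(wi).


Numerator = 75*8 + 79*8 + 93*5 + 76*9 + 63*5 = 2696
Denominator = 8 + 8 + 5 + 9 + 5 = 35
WM = 2696/35 = 77.0286

WM = 77.0286


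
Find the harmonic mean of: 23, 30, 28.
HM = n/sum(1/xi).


Sum of reciprocals = 1/23 + 1/30 + 1/28 = 0.112526
HM = 3/0.112526 = 26.6605

HM = 26.6605


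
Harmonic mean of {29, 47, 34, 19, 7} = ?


Sum of reciprocals = 1/29 + 1/47 + 1/34 + 1/19 + 1/7 = 0.280660
HM = 5/0.280660 = 17.8152

HM = 17.8152


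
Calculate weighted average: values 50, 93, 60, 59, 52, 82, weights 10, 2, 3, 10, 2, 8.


Numerator = 50*10 + 93*2 + 60*3 + 59*10 + 52*2 + 82*8 = 2216
Denominator = 10 + 2 + 3 + 10 + 2 + 8 = 35
WM = 2216/35 = 63.3143

WM = 63.3143


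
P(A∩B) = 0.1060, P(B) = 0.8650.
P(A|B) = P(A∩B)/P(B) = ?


P(A|B) = 0.1060/0.8650 = 0.1225

P(A|B) = 0.1225


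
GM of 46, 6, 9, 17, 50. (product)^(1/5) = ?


Product = 46 × 6 × 9 × 17 × 50 = 2111400
GM = 2111400^(1/5) = 18.4041

GM = 18.4041


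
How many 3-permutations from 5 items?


P(5,3) = 5!/2!
= 120/2
= 60

P(5,3) = 60


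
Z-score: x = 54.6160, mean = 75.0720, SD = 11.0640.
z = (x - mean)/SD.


z = (54.6160 - 75.0720)/11.0640
= -20.4560/11.0640
= -1.8489

z = -1.8489


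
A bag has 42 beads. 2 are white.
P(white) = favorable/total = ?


P = 2/42 = 0.0476

P = 0.0476


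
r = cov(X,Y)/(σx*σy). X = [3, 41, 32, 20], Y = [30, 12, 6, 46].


Mean X = 24.0000, Mean Y = 23.5000
SD X = 14.230249, SD Y = 15.708278
Cov = -140.500000
r = -140.500000/(14.230249*15.708278) = -0.6285

r = -0.6285


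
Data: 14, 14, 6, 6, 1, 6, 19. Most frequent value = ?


Frequencies: 1:1, 6:3, 14:2, 19:1
Max frequency = 3
Mode = 6

Mode = 6


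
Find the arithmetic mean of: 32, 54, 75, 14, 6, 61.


Sum = 32 + 54 + 75 + 14 + 6 + 61 = 242
n = 6
Mean = 242/6 = 40.3333

Mean = 40.3333


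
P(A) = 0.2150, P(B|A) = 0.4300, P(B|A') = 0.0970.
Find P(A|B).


P(B) = P(B|A)*P(A) + P(B|A')*P(A')
= 0.4300*0.2150 + 0.0970*0.7850
= 0.092450 + 0.076145 = 0.168595
P(A|B) = 0.092450/0.168595 = 0.5484

P(A|B) = 0.5484


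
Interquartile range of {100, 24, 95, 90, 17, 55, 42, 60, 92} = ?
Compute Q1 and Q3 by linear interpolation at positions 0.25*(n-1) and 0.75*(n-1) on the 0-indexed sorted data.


Sorted: 17, 24, 42, 55, 60, 90, 92, 95, 100
Q1 (25th %ile) = 42.0000
Q3 (75th %ile) = 92.0000
IQR = 92.0000 - 42.0000 = 50.0000

IQR = 50.0000


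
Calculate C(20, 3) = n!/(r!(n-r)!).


C(20,3) = 20!/(3! × 17!)
= 2432902008176640000/(6 × 355687428096000)
= 1140

C(20,3) = 1140


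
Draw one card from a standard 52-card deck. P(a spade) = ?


13 spades in 52 cards
P = 13/52 = 0.2500

P = 0.2500


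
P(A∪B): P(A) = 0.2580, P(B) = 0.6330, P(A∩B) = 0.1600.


P(A∪B) = 0.2580 + 0.6330 - 0.1600
= 0.8910 - 0.1600
= 0.7310

P(A∪B) = 0.7310


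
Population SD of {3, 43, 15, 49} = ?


Mean = 27.5000
Variance = 364.7500
SD = sqrt(364.7500) = 19.0984

SD = 19.0984


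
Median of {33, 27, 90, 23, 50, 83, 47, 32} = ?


Sorted: 23, 27, 32, 33, 47, 50, 83, 90
n = 8 (even)
Middle values: 33 and 47
Median = (33+47)/2 = 40.0000

Median = 40.0000


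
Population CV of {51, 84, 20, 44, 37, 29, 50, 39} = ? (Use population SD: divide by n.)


Mean = 44.2500
SD = 17.8868
CV = (17.8868/44.2500)*100 = 40.4221%

CV = 40.4221%


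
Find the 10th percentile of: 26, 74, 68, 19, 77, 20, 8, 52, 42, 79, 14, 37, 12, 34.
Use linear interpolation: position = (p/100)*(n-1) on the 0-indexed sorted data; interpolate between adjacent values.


Sorted: 8, 12, 14, 19, 20, 26, 34, 37, 42, 52, 68, 74, 77, 79
n = 14
Index = 10/100 * 13 = 1.3000
Lower = data[1] = 12, Upper = data[2] = 14
P10 = 12 + 0.3000*(2) = 12.6000

P10 = 12.6000


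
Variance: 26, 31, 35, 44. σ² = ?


Mean = 34.0000
Squared deviations: 64.0000, 9.0000, 1.0000, 100.0000
Sum = 174.0000
Variance = 174.0000/4 = 43.5000

Variance = 43.5000


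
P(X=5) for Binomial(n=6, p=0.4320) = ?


C(6,5) = 6
p^5 = 0.015046
(1-p)^1 = 0.568000
P = 6 * 0.015046 * 0.568000 = 0.0513

P(X=5) = 0.0513


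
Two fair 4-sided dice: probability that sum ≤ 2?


Total outcomes = 4×4 = 16
Favorable (sum ≤ 2): 1
P = 1/16 = 0.0625

P = 0.0625


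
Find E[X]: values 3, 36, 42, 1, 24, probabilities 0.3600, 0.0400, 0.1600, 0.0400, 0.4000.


E[X] = 3*0.3600 + 36*0.0400 + 42*0.1600 + 1*0.0400 + 24*0.4000
= 1.0800 + 1.4400 + 6.7200 + 0.0400 + 9.6000
= 18.8800

E[X] = 18.8800


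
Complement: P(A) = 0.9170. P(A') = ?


P(not A) = 1 - 0.9170 = 0.0830

P(not A) = 0.0830


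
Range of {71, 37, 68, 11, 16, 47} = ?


Max = 71, Min = 11
Range = 71 - 11 = 60

Range = 60


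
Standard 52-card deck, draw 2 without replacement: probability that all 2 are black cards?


P(all black cards) = (26/52) × (25/51)
= 0.2451

P = 0.2451


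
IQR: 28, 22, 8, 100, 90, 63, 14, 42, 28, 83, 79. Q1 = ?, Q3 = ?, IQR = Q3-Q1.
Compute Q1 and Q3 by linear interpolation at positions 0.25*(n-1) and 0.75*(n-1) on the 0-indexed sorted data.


Sorted: 8, 14, 22, 28, 28, 42, 63, 79, 83, 90, 100
Q1 (25th %ile) = 25.0000
Q3 (75th %ile) = 81.0000
IQR = 81.0000 - 25.0000 = 56.0000

IQR = 56.0000


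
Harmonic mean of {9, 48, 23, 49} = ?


Sum of reciprocals = 1/9 + 1/48 + 1/23 + 1/49 = 0.195831
HM = 4/0.195831 = 20.4258

HM = 20.4258


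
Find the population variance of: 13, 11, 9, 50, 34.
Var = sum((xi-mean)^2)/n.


Mean = 23.4000
Squared deviations: 108.1600, 153.7600, 207.3600, 707.5600, 112.3600
Sum = 1289.2000
Variance = 1289.2000/5 = 257.8400

Variance = 257.8400


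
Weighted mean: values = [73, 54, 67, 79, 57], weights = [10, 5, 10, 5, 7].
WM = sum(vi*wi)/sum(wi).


Numerator = 73*10 + 54*5 + 67*10 + 79*5 + 57*7 = 2464
Denominator = 10 + 5 + 10 + 5 + 7 = 37
WM = 2464/37 = 66.5946

WM = 66.5946


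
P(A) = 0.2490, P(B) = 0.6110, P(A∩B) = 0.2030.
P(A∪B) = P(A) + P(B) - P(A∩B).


P(A∪B) = 0.2490 + 0.6110 - 0.2030
= 0.8600 - 0.2030
= 0.6570

P(A∪B) = 0.6570


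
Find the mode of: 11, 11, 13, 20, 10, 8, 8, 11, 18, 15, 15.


Frequencies: 8:2, 10:1, 11:3, 13:1, 15:2, 18:1, 20:1
Max frequency = 3
Mode = 11

Mode = 11


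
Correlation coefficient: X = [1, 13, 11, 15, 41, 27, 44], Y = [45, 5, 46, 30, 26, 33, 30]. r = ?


Mean X = 21.7143, Mean Y = 30.7143
SD X = 14.935234, SD Y = 12.690990
Cov = -46.510204
r = -46.510204/(14.935234*12.690990) = -0.2454

r = -0.2454


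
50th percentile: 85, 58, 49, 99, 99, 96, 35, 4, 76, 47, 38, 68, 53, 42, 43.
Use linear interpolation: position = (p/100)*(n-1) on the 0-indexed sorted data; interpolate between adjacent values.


Sorted: 4, 35, 38, 42, 43, 47, 49, 53, 58, 68, 76, 85, 96, 99, 99
n = 15
Index = 50/100 * 14 = 7.0000
Lower = data[7] = 53, Upper = data[8] = 58
P50 = 53 + 0*(5) = 53.0000

P50 = 53.0000


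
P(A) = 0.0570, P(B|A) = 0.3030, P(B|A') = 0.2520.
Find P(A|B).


P(B) = P(B|A)*P(A) + P(B|A')*P(A')
= 0.3030*0.0570 + 0.2520*0.9430
= 0.017271 + 0.237636 = 0.254907
P(A|B) = 0.017271/0.254907 = 0.0678

P(A|B) = 0.0678


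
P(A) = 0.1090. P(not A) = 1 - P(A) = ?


P(not A) = 1 - 0.1090 = 0.8910

P(not A) = 0.8910


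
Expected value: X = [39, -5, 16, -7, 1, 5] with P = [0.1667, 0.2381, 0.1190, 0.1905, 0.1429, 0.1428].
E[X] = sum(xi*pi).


E[X] = 39*0.1667 - 5*0.2381 + 16*0.1190 - 7*0.1905 + 1*0.1429 + 5*0.1428
= 6.5013 - 1.1905 + 1.9040 - 1.3335 + 0.1429 + 0.7140
= 6.7382

E[X] = 6.7382


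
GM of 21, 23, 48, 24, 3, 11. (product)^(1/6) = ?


Product = 21 × 23 × 48 × 24 × 3 × 11 = 18361728
GM = 18361728^(1/6) = 16.2425

GM = 16.2425


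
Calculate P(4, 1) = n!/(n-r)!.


P(4,1) = 4!/3!
= 24/6
= 4

P(4,1) = 4


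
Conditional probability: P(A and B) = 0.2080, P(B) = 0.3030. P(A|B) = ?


P(A|B) = 0.2080/0.3030 = 0.6865

P(A|B) = 0.6865


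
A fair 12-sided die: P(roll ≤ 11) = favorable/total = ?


Favorable outcomes (roll ≤ 11): 11
Total outcomes = 12
P = 11/12 = 0.9167

P = 0.9167


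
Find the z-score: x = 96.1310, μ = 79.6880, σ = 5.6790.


z = (96.1310 - 79.6880)/5.6790
= 16.4430/5.6790
= 2.8954

z = 2.8954


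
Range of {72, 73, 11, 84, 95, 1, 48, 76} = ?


Max = 95, Min = 1
Range = 95 - 1 = 94

Range = 94


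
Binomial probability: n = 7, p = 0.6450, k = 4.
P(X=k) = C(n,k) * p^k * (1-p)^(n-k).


C(7,4) = 35
p^4 = 0.173077
(1-p)^3 = 0.044739
P = 35 * 0.173077 * 0.044739 = 0.2710

P(X=4) = 0.2710


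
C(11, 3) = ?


C(11,3) = 11!/(3! × 8!)
= 39916800/(6 × 40320)
= 165

C(11,3) = 165


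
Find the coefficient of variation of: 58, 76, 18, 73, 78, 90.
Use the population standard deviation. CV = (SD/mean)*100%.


Mean = 65.5000
SD = 23.2218
CV = (23.2218/65.5000)*100 = 35.4531%

CV = 35.4531%


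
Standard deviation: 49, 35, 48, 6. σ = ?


Mean = 34.5000
Variance = 301.2500
SD = sqrt(301.2500) = 17.3566

SD = 17.3566


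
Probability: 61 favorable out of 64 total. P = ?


P = 61/64 = 0.9531

P = 0.9531


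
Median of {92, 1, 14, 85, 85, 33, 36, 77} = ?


Sorted: 1, 14, 33, 36, 77, 85, 85, 92
n = 8 (even)
Middle values: 36 and 77
Median = (36+77)/2 = 56.5000

Median = 56.5000


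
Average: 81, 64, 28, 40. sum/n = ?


Sum = 81 + 64 + 28 + 40 = 213
n = 4
Mean = 213/4 = 53.2500

Mean = 53.2500


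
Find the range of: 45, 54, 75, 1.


Max = 75, Min = 1
Range = 75 - 1 = 74

Range = 74


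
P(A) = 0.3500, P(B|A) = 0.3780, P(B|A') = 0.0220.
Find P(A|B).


P(B) = P(B|A)*P(A) + P(B|A')*P(A')
= 0.3780*0.3500 + 0.0220*0.6500
= 0.132300 + 0.014300 = 0.146600
P(A|B) = 0.132300/0.146600 = 0.9025

P(A|B) = 0.9025


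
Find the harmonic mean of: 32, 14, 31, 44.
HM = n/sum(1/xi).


Sum of reciprocals = 1/32 + 1/14 + 1/31 + 1/44 = 0.157664
HM = 4/0.157664 = 25.3704

HM = 25.3704


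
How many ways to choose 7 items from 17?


C(17,7) = 17!/(7! × 10!)
= 355687428096000/(5040 × 3628800)
= 19448

C(17,7) = 19448


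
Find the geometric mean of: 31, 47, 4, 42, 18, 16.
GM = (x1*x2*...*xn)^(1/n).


Product = 31 × 47 × 4 × 42 × 18 × 16 = 70495488
GM = 70495488^(1/6) = 20.3248

GM = 20.3248


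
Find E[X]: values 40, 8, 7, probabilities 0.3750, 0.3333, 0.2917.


E[X] = 40*0.3750 + 8*0.3333 + 7*0.2917
= 15.0000 + 2.6664 + 2.0419
= 19.7083

E[X] = 19.7083


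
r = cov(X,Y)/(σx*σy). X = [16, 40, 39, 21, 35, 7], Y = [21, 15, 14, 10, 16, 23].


Mean X = 26.3333, Mean Y = 16.5000
SD X = 12.458821, SD Y = 4.349329
Cov = -32.333333
r = -32.333333/(12.458821*4.349329) = -0.5967

r = -0.5967


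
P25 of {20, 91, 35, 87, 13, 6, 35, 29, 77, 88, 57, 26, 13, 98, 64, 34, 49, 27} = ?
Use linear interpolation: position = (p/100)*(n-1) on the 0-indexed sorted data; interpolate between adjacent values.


Sorted: 6, 13, 13, 20, 26, 27, 29, 34, 35, 35, 49, 57, 64, 77, 87, 88, 91, 98
n = 18
Index = 25/100 * 17 = 4.2500
Lower = data[4] = 26, Upper = data[5] = 27
P25 = 26 + 0.2500*(1) = 26.2500

P25 = 26.2500


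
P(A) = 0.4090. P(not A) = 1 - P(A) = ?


P(not A) = 1 - 0.4090 = 0.5910

P(not A) = 0.5910


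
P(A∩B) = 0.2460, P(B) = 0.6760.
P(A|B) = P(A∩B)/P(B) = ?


P(A|B) = 0.2460/0.6760 = 0.3639

P(A|B) = 0.3639


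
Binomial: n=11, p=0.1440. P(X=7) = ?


C(11,7) = 330
p^7 = 1.283918e-06
(1-p)^4 = 0.536902
P = 330 * 1.283918e-06 * 0.536902 = 0.0002

P(X=7) = 0.0002


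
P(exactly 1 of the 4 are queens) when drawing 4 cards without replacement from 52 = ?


Hypergeometric: P(X=1) = C(4,1)·C(48,3) / C(52,4)
= 4 × 17296 / 270725
= 69184/270725 = 0.2556

P = 0.2556


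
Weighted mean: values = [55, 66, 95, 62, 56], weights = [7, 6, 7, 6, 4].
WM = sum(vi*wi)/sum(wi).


Numerator = 55*7 + 66*6 + 95*7 + 62*6 + 56*4 = 2042
Denominator = 7 + 6 + 7 + 6 + 4 = 30
WM = 2042/30 = 68.0667

WM = 68.0667


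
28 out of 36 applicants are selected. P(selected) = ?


P = 28/36 = 0.7778

P = 0.7778


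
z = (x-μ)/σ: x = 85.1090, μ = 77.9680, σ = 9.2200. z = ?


z = (85.1090 - 77.9680)/9.2200
= 7.1410/9.2200
= 0.7745

z = 0.7745


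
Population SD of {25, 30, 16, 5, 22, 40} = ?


Mean = 23.0000
Variance = 119.3333
SD = sqrt(119.3333) = 10.9240

SD = 10.9240


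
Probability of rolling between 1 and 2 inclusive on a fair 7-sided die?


Favorable outcomes (1 ≤ roll ≤ 2): 2
Total outcomes = 7
P = 2/7 = 0.2857

P = 0.2857


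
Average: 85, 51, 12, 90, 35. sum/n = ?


Sum = 85 + 51 + 12 + 90 + 35 = 273
n = 5
Mean = 273/5 = 54.6000

Mean = 54.6000


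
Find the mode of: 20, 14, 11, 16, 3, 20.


Frequencies: 3:1, 11:1, 14:1, 16:1, 20:2
Max frequency = 2
Mode = 20

Mode = 20


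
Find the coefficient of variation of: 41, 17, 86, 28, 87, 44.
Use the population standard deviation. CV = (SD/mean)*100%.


Mean = 50.5000
SD = 26.9367
CV = (26.9367/50.5000)*100 = 53.3399%

CV = 53.3399%


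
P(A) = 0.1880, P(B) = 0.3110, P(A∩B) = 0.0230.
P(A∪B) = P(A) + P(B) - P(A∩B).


P(A∪B) = 0.1880 + 0.3110 - 0.0230
= 0.4990 - 0.0230
= 0.4760

P(A∪B) = 0.4760


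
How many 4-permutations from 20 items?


P(20,4) = 20!/16!
= 2432902008176640000/20922789888000
= 116280

P(20,4) = 116280


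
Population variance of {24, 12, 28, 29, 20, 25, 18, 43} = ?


Mean = 24.8750
Squared deviations: 0.7656, 165.7656, 9.7656, 17.0156, 23.7656, 0.0156, 47.2656, 328.5156
Sum = 592.8750
Variance = 592.8750/8 = 74.1094

Variance = 74.1094


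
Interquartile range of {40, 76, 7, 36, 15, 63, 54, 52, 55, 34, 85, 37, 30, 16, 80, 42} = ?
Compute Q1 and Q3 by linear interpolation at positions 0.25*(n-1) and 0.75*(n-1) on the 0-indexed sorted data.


Sorted: 7, 15, 16, 30, 34, 36, 37, 40, 42, 52, 54, 55, 63, 76, 80, 85
Q1 (25th %ile) = 33.0000
Q3 (75th %ile) = 57.0000
IQR = 57.0000 - 33.0000 = 24.0000

IQR = 24.0000


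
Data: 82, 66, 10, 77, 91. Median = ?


Sorted: 10, 66, 77, 82, 91
n = 5 (odd)
Middle value = 77

Median = 77


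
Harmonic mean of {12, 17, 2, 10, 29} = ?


Sum of reciprocals = 1/12 + 1/17 + 1/2 + 1/10 + 1/29 = 0.776640
HM = 5/0.776640 = 6.4380

HM = 6.4380


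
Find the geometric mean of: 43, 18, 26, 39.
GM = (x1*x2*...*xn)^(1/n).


Product = 43 × 18 × 26 × 39 = 784836
GM = 784836^(1/4) = 29.7642

GM = 29.7642


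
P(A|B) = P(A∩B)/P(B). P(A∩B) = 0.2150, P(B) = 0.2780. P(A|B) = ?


P(A|B) = 0.2150/0.2780 = 0.7734

P(A|B) = 0.7734


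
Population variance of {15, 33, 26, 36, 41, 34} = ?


Mean = 30.8333
Squared deviations: 250.6944, 4.6944, 23.3611, 26.6944, 103.3611, 10.0278
Sum = 418.8333
Variance = 418.8333/6 = 69.8056

Variance = 69.8056


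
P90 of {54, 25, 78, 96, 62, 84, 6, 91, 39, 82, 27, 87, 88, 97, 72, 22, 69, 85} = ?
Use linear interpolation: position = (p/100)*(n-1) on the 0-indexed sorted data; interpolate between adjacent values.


Sorted: 6, 22, 25, 27, 39, 54, 62, 69, 72, 78, 82, 84, 85, 87, 88, 91, 96, 97
n = 18
Index = 90/100 * 17 = 15.3000
Lower = data[15] = 91, Upper = data[16] = 96
P90 = 91 + 0.3000*(5) = 92.5000

P90 = 92.5000


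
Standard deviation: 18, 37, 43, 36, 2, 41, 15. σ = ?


Mean = 27.4286
Variance = 211.6735
SD = sqrt(211.6735) = 14.5490

SD = 14.5490


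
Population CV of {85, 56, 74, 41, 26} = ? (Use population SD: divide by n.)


Mean = 56.4000
SD = 21.3972
CV = (21.3972/56.4000)*100 = 37.9383%

CV = 37.9383%


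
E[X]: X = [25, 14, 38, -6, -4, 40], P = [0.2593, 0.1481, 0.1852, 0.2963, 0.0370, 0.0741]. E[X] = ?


E[X] = 25*0.2593 + 14*0.1481 + 38*0.1852 - 6*0.2963 - 4*0.0370 + 40*0.0741
= 6.4825 + 2.0734 + 7.0376 - 1.7778 - 0.1480 + 2.9640
= 16.6317

E[X] = 16.6317


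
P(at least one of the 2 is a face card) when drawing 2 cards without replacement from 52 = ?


P(at least one) = 1 - P(none)
P(none) = (40/52) × (39/51) = 0.588235
P(at least one) = 1 - 0.588235 = 0.4118

P = 0.4118


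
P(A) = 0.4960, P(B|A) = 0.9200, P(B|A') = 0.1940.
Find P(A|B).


P(B) = P(B|A)*P(A) + P(B|A')*P(A')
= 0.9200*0.4960 + 0.1940*0.5040
= 0.456320 + 0.097776 = 0.554096
P(A|B) = 0.456320/0.554096 = 0.8235

P(A|B) = 0.8235


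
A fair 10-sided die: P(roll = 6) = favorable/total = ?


Favorable outcomes (roll = 6): 1
Total outcomes = 10
P = 1/10 = 0.1000

P = 0.1000


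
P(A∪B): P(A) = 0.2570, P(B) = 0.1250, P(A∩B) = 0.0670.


P(A∪B) = 0.2570 + 0.1250 - 0.0670
= 0.3820 - 0.0670
= 0.3150

P(A∪B) = 0.3150


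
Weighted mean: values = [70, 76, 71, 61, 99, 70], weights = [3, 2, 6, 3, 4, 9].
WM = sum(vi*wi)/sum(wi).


Numerator = 70*3 + 76*2 + 71*6 + 61*3 + 99*4 + 70*9 = 1997
Denominator = 3 + 2 + 6 + 3 + 4 + 9 = 27
WM = 1997/27 = 73.9630

WM = 73.9630


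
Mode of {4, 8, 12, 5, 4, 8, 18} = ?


Frequencies: 4:2, 5:1, 8:2, 12:1, 18:1
Max frequency = 2
Mode = 4, 8

Mode = 4, 8


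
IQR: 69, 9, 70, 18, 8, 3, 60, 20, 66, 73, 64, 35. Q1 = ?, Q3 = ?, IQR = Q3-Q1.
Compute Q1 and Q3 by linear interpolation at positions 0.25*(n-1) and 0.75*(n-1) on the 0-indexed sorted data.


Sorted: 3, 8, 9, 18, 20, 35, 60, 64, 66, 69, 70, 73
Q1 (25th %ile) = 15.7500
Q3 (75th %ile) = 66.7500
IQR = 66.7500 - 15.7500 = 51.0000

IQR = 51.0000


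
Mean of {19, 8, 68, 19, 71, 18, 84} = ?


Sum = 19 + 8 + 68 + 19 + 71 + 18 + 84 = 287
n = 7
Mean = 287/7 = 41.0000

Mean = 41.0000


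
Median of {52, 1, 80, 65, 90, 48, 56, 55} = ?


Sorted: 1, 48, 52, 55, 56, 65, 80, 90
n = 8 (even)
Middle values: 55 and 56
Median = (55+56)/2 = 55.5000

Median = 55.5000


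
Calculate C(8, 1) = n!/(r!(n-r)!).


C(8,1) = 8!/(1! × 7!)
= 40320/(1 × 5040)
= 8

C(8,1) = 8


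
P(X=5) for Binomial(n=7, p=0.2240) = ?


C(7,5) = 21
p^5 = 0.000564
(1-p)^2 = 0.602176
P = 21 * 0.000564 * 0.602176 = 0.0071

P(X=5) = 0.0071


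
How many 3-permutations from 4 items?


P(4,3) = 4!/1!
= 24/1
= 24

P(4,3) = 24


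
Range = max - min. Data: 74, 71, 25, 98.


Max = 98, Min = 25
Range = 98 - 25 = 73

Range = 73


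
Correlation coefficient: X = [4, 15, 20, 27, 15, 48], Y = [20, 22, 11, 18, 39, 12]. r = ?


Mean X = 21.5000, Mean Y = 20.3333
SD X = 13.696107, SD Y = 9.249625
Cov = -57.666667
r = -57.666667/(13.696107*9.249625) = -0.4552

r = -0.4552


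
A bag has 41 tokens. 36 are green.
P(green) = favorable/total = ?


P = 36/41 = 0.8780

P = 0.8780


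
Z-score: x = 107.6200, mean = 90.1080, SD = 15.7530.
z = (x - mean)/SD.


z = (107.6200 - 90.1080)/15.7530
= 17.5120/15.7530
= 1.1117

z = 1.1117


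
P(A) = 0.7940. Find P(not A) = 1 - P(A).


P(not A) = 1 - 0.7940 = 0.2060

P(not A) = 0.2060


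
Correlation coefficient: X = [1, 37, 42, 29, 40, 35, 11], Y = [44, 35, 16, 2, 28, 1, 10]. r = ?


Mean X = 27.8571, Mean Y = 19.4286
SD X = 14.584028, SD Y = 15.416662
Cov = -64.938776
r = -64.938776/(14.584028*15.416662) = -0.2888

r = -0.2888


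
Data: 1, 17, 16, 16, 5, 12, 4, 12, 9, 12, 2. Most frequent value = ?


Frequencies: 1:1, 2:1, 4:1, 5:1, 9:1, 12:3, 16:2, 17:1
Max frequency = 3
Mode = 12

Mode = 12


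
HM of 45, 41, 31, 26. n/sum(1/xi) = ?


Sum of reciprocals = 1/45 + 1/41 + 1/31 + 1/26 = 0.117332
HM = 4/0.117332 = 34.0913

HM = 34.0913


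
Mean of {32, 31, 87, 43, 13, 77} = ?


Sum = 32 + 31 + 87 + 43 + 13 + 77 = 283
n = 6
Mean = 283/6 = 47.1667

Mean = 47.1667


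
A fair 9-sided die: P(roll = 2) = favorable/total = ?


Favorable outcomes (roll = 2): 1
Total outcomes = 9
P = 1/9 = 0.1111

P = 0.1111


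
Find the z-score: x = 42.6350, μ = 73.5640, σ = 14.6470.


z = (42.6350 - 73.5640)/14.6470
= -30.9290/14.6470
= -2.1116

z = -2.1116


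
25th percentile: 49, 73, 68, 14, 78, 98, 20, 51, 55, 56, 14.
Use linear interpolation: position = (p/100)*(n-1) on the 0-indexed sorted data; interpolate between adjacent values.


Sorted: 14, 14, 20, 49, 51, 55, 56, 68, 73, 78, 98
n = 11
Index = 25/100 * 10 = 2.5000
Lower = data[2] = 20, Upper = data[3] = 49
P25 = 20 + 0.5000*(29) = 34.5000

P25 = 34.5000


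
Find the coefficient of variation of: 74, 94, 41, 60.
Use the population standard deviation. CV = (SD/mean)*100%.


Mean = 67.2500
SD = 19.3827
CV = (19.3827/67.2500)*100 = 28.8218%

CV = 28.8218%


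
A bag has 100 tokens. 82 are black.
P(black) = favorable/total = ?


P = 82/100 = 0.8200

P = 0.8200


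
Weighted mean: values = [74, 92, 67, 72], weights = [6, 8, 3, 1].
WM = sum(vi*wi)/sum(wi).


Numerator = 74*6 + 92*8 + 67*3 + 72*1 = 1453
Denominator = 6 + 8 + 3 + 1 = 18
WM = 1453/18 = 80.7222

WM = 80.7222


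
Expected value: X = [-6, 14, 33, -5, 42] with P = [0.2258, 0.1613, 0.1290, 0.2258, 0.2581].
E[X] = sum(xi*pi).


E[X] = -6*0.2258 + 14*0.1613 + 33*0.1290 - 5*0.2258 + 42*0.2581
= -1.3548 + 2.2582 + 4.2570 - 1.1290 + 10.8402
= 14.8716

E[X] = 14.8716


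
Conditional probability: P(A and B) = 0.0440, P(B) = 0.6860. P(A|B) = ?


P(A|B) = 0.0440/0.6860 = 0.0641

P(A|B) = 0.0641


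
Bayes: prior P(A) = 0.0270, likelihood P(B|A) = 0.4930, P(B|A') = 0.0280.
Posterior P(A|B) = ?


P(B) = P(B|A)*P(A) + P(B|A')*P(A')
= 0.4930*0.0270 + 0.0280*0.9730
= 0.013311 + 0.027244 = 0.040555
P(A|B) = 0.013311/0.040555 = 0.3282

P(A|B) = 0.3282


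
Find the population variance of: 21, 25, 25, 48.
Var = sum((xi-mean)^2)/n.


Mean = 29.7500
Squared deviations: 76.5625, 22.5625, 22.5625, 333.0625
Sum = 454.7500
Variance = 454.7500/4 = 113.6875

Variance = 113.6875


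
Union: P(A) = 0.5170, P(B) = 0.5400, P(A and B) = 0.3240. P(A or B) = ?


P(A∪B) = 0.5170 + 0.5400 - 0.3240
= 1.0570 - 0.3240
= 0.7330

P(A∪B) = 0.7330


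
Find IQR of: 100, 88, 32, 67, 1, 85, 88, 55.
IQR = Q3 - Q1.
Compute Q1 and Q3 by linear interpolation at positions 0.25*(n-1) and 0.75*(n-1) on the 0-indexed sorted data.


Sorted: 1, 32, 55, 67, 85, 88, 88, 100
Q1 (25th %ile) = 49.2500
Q3 (75th %ile) = 88.0000
IQR = 88.0000 - 49.2500 = 38.7500

IQR = 38.7500


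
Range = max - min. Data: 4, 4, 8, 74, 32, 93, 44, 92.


Max = 93, Min = 4
Range = 93 - 4 = 89

Range = 89


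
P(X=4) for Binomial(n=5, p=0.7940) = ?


C(5,4) = 5
p^4 = 0.397450
(1-p)^1 = 0.206000
P = 5 * 0.397450 * 0.206000 = 0.4094

P(X=4) = 0.4094


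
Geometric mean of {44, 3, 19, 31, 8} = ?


Product = 44 × 3 × 19 × 31 × 8 = 621984
GM = 621984^(1/5) = 14.4130

GM = 14.4130


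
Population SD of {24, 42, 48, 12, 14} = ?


Mean = 28.0000
Variance = 212.8000
SD = sqrt(212.8000) = 14.5877

SD = 14.5877


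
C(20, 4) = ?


C(20,4) = 20!/(4! × 16!)
= 2432902008176640000/(24 × 20922789888000)
= 4845

C(20,4) = 4845


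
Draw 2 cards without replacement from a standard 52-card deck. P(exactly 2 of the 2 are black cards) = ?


Hypergeometric: P(X=2) = C(26,2)·C(26,0) / C(52,2)
= 325 × 1 / 1326
= 325/1326 = 0.2451

P = 0.2451


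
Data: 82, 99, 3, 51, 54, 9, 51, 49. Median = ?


Sorted: 3, 9, 49, 51, 51, 54, 82, 99
n = 8 (even)
Middle values: 51 and 51
Median = (51+51)/2 = 51.0000

Median = 51.0000


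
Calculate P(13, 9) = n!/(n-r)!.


P(13,9) = 13!/4!
= 6227020800/24
= 259459200

P(13,9) = 259459200


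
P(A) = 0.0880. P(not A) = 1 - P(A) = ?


P(not A) = 1 - 0.0880 = 0.9120

P(not A) = 0.9120


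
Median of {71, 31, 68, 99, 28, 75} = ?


Sorted: 28, 31, 68, 71, 75, 99
n = 6 (even)
Middle values: 68 and 71
Median = (68+71)/2 = 69.5000

Median = 69.5000


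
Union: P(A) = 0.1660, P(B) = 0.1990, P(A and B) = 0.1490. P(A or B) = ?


P(A∪B) = 0.1660 + 0.1990 - 0.1490
= 0.3650 - 0.1490
= 0.2160

P(A∪B) = 0.2160


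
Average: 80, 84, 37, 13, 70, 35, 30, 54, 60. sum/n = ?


Sum = 80 + 84 + 37 + 13 + 70 + 35 + 30 + 54 + 60 = 463
n = 9
Mean = 463/9 = 51.4444

Mean = 51.4444


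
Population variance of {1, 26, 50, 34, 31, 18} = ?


Mean = 26.6667
Squared deviations: 658.7778, 0.4444, 544.4444, 53.7778, 18.7778, 75.1111
Sum = 1351.3333
Variance = 1351.3333/6 = 225.2222

Variance = 225.2222


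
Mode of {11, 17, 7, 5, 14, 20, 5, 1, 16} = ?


Frequencies: 1:1, 5:2, 7:1, 11:1, 14:1, 16:1, 17:1, 20:1
Max frequency = 2
Mode = 5

Mode = 5


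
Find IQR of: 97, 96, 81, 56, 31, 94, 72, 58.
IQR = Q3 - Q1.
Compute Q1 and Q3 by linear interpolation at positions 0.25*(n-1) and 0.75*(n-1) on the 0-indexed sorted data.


Sorted: 31, 56, 58, 72, 81, 94, 96, 97
Q1 (25th %ile) = 57.5000
Q3 (75th %ile) = 94.5000
IQR = 94.5000 - 57.5000 = 37.0000

IQR = 37.0000


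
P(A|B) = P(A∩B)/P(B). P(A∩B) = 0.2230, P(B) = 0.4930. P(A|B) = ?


P(A|B) = 0.2230/0.4930 = 0.4523

P(A|B) = 0.4523


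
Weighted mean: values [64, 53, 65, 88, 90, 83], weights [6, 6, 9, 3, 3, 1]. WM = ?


Numerator = 64*6 + 53*6 + 65*9 + 88*3 + 90*3 + 83*1 = 1904
Denominator = 6 + 6 + 9 + 3 + 3 + 1 = 28
WM = 1904/28 = 68.0000

WM = 68.0000


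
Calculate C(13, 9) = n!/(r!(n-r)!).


C(13,9) = 13!/(9! × 4!)
= 6227020800/(362880 × 24)
= 715

C(13,9) = 715


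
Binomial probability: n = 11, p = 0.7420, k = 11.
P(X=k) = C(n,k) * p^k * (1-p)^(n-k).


C(11,11) = 1
p^11 = 0.037536
(1-p)^0 = 1.000000
P = 1 * 0.037536 * 1.000000 = 0.0375

P(X=11) = 0.0375


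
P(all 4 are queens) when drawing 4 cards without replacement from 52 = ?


P(all queens) = (4/52) × (3/51) × (2/50) × (1/49)
= 3.6938e-06

P = 3.6938e-06


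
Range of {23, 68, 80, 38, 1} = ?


Max = 80, Min = 1
Range = 80 - 1 = 79

Range = 79


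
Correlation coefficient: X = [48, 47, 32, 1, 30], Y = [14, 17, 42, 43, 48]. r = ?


Mean X = 31.6000, Mean Y = 32.8000
SD X = 17.001176, SD Y = 14.302447
Cov = -176.880000
r = -176.880000/(17.001176*14.302447) = -0.7274

r = -0.7274


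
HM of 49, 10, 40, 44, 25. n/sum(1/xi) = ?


Sum of reciprocals = 1/49 + 1/10 + 1/40 + 1/44 + 1/25 = 0.208135
HM = 5/0.208135 = 24.0228

HM = 24.0228


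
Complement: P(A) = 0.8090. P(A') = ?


P(not A) = 1 - 0.8090 = 0.1910

P(not A) = 0.1910


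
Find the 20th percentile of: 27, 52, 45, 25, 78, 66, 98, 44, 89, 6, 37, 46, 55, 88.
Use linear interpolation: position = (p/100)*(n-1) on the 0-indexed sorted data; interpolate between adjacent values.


Sorted: 6, 25, 27, 37, 44, 45, 46, 52, 55, 66, 78, 88, 89, 98
n = 14
Index = 20/100 * 13 = 2.6000
Lower = data[2] = 27, Upper = data[3] = 37
P20 = 27 + 0.6000*(10) = 33.0000

P20 = 33.0000


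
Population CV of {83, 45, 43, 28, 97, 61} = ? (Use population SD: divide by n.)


Mean = 59.5000
SD = 23.9287
CV = (23.9287/59.5000)*100 = 40.2163%

CV = 40.2163%


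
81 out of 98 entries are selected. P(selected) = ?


P = 81/98 = 0.8265

P = 0.8265


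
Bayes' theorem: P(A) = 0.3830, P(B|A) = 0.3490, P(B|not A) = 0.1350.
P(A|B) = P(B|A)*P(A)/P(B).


P(B) = P(B|A)*P(A) + P(B|A')*P(A')
= 0.3490*0.3830 + 0.1350*0.6170
= 0.133667 + 0.083295 = 0.216962
P(A|B) = 0.133667/0.216962 = 0.6161

P(A|B) = 0.6161


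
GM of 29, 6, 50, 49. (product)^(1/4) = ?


Product = 29 × 6 × 50 × 49 = 426300
GM = 426300^(1/4) = 25.5522

GM = 25.5522


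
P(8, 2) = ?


P(8,2) = 8!/6!
= 40320/720
= 56

P(8,2) = 56


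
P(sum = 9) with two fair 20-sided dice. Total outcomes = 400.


Total outcomes = 20×20 = 400
Favorable (sum = 9): 8
P = 8/400 = 0.0200

P = 0.0200


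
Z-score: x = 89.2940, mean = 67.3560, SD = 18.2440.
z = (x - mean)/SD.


z = (89.2940 - 67.3560)/18.2440
= 21.9380/18.2440
= 1.2025

z = 1.2025


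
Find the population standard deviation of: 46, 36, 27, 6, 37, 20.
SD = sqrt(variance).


Mean = 28.6667
Variance = 169.2222
SD = sqrt(169.2222) = 13.0085

SD = 13.0085


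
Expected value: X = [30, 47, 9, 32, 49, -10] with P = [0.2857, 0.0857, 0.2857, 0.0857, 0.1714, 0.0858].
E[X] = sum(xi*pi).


E[X] = 30*0.2857 + 47*0.0857 + 9*0.2857 + 32*0.0857 + 49*0.1714 - 10*0.0858
= 8.5710 + 4.0279 + 2.5713 + 2.7424 + 8.3986 - 0.8580
= 25.4532

E[X] = 25.4532


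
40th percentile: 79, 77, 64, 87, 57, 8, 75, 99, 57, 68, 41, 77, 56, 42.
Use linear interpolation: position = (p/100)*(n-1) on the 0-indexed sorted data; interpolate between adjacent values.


Sorted: 8, 41, 42, 56, 57, 57, 64, 68, 75, 77, 77, 79, 87, 99
n = 14
Index = 40/100 * 13 = 5.2000
Lower = data[5] = 57, Upper = data[6] = 64
P40 = 57 + 0.2000*(7) = 58.4000

P40 = 58.4000
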